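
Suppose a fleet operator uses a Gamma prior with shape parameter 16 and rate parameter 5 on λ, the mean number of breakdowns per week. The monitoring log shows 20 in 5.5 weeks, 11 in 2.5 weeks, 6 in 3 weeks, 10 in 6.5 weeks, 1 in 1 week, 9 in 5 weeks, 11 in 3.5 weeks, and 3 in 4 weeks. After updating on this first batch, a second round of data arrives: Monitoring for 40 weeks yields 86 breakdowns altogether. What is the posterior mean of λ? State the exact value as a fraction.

Total count: 20 + 11 + 6 + 10 + 1 + 9 + 11 + 3 = 71.
Total exposure: 5.5 + 2.5 + 3 + 6.5 + 1 + 5 + 3.5 + 4 = 31 weeks.
After the first batch: Gamma(16 + 71, 5 + 31) = Gamma(87, 36).
Total count 86 over total exposure 40 weeks.
After the second batch: Gamma(87 + 86, 36 + 40) = Gamma(173, 76).
Posterior mean = α'/β' = 173/76.

173/76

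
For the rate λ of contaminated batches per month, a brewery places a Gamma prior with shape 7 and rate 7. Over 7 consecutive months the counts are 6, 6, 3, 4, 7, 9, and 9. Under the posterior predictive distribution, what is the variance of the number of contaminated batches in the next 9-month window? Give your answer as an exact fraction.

Total count: 6 + 6 + 3 + 4 + 7 + 9 + 9 = 44.
Total exposure: 7 months.
The Gamma prior is conjugate for the Poisson rate, so λ | data ~ Gamma(7+44, 7+7) = Gamma(51, 14).
The posterior predictive for a window of length T is Negative Binomial with variance T·α'·(β'+T)/β'² = 9·51·23/196 = 10557/196.

10557/196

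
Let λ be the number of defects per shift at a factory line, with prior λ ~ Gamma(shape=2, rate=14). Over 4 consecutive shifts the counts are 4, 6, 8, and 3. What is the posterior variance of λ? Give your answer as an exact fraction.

23/324

Total count: 4 + 6 + 8 + 3 = 21.
Total exposure: 4 shifts.
By Gamma–Poisson conjugacy, the posterior is Gamma(α + Σx, β + Σt) = Gamma(2 + 21, 14 + 4) = Gamma(23, 18).
Posterior variance = α'/β'² = 23/324.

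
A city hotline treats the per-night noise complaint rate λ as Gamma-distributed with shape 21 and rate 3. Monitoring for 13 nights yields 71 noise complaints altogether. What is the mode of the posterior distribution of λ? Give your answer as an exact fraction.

Total count 71 over total exposure 13 nights.
Conjugate update: add total count to the shape and total exposure to the rate, giving Gamma(92, 16).
Posterior mode = (α'−1)/β' = 91/16.

91/16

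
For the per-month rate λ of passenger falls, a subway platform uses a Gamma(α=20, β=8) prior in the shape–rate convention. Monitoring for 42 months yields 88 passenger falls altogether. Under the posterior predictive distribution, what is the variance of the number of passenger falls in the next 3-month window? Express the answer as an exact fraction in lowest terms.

Total count 88 over total exposure 42 months.
Gamma(α, β) with Poisson data over total exposure Σt gives posterior Gamma(α+Σx, β+Σt) = Gamma(108, 50).
The posterior predictive for a window of length T is Negative Binomial with variance T·α'·(β'+T)/β'² = 3·108·53/2500 = 4293/625.

4293/625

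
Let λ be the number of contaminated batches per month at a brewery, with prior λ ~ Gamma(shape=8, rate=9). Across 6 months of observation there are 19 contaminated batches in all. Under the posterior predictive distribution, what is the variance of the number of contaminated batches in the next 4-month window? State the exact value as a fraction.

228/25

Total count 19 over total exposure 6 months.
The Gamma prior is conjugate for the Poisson rate, so λ | data ~ Gamma(8+19, 9+6) = Gamma(27, 15).
The posterior predictive for a window of length T is Negative Binomial with variance T·α'·(β'+T)/β'² = 4·27·19/225 = 228/25.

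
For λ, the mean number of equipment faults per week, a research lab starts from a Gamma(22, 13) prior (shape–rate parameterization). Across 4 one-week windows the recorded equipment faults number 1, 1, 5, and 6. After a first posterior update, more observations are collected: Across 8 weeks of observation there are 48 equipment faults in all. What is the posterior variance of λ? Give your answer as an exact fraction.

83/625

Total count: 1 + 1 + 5 + 6 = 13.
Total exposure: 4 weeks.
After the first batch: Gamma(22 + 13, 13 + 4) = Gamma(35, 17).
Total count 48 over total exposure 8 weeks.
After the second batch: Gamma(35 + 48, 17 + 8) = Gamma(83, 25).
Posterior variance = α'/β'² = 83/625.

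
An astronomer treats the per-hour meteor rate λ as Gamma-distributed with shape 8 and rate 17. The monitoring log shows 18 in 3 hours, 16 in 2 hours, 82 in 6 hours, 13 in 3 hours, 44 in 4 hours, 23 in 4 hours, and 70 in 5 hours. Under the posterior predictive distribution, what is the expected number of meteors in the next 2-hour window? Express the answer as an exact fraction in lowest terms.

Total count: 18 + 16 + 82 + 13 + 44 + 23 + 70 = 266.
Total exposure: 3 + 2 + 6 + 3 + 4 + 4 + 5 = 27 hours.
Gamma(α, β) with Poisson data over total exposure Σt gives posterior Gamma(α+Σx, β+Σt) = Gamma(274, 44).
Predictive mean over a 2-hour window = T·E[λ|data] = 2·274/44 = 137/11.

137/11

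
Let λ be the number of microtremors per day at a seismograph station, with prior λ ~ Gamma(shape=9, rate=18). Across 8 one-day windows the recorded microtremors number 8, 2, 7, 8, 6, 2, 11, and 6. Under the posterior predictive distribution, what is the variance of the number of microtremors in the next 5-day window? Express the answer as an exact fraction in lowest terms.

Total count: 8 + 2 + 7 + 8 + 6 + 2 + 11 + 6 = 50.
Total exposure: 8 days.
By Gamma–Poisson conjugacy, the posterior is Gamma(α + Σx, β + Σt) = Gamma(9 + 50, 18 + 8) = Gamma(59, 26).
The posterior predictive for a window of length T is Negative Binomial with variance T·α'·(β'+T)/β'² = 5·59·31/676 = 9145/676.

9145/676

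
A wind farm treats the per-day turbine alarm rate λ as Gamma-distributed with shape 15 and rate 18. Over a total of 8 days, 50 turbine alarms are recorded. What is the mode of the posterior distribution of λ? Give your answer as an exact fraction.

32/13

Total count 50 over total exposure 8 days.
By Gamma–Poisson conjugacy, the posterior is Gamma(α + Σx, β + Σt) = Gamma(15 + 50, 18 + 8) = Gamma(65, 26).
Posterior mode = (α'−1)/β' = 64/26 = 32/13.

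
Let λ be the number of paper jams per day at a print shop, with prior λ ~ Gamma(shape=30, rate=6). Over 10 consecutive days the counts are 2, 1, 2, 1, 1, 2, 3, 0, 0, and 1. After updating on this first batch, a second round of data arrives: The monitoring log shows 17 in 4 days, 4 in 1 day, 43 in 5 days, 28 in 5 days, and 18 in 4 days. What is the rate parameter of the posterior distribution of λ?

Total count: 2 + 1 + 2 + 1 + 1 + 2 + 3 + 0 + 0 + 1 = 13.
Total exposure: 10 days.
After the first batch: Gamma(30 + 13, 6 + 10) = Gamma(43, 16).
Total count: 17 + 4 + 43 + 28 + 18 = 110.
Total exposure: 4 + 1 + 5 + 5 + 4 = 19 days.
After the second batch: Gamma(43 + 110, 16 + 19) = Gamma(153, 35).

35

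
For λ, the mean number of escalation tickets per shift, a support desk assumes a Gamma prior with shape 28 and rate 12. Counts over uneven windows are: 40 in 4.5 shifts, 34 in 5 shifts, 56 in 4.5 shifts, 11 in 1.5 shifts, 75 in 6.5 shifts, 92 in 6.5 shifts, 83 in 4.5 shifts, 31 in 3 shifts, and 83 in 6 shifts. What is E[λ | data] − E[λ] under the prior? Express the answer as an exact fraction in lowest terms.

407/54

Total count: 40 + 34 + 56 + 11 + 75 + 92 + 83 + 31 + 83 = 505.
Total exposure: 4.5 + 5 + 4.5 + 1.5 + 6.5 + 6.5 + 4.5 + 3 + 6 = 42 shifts.
Posterior: α' = 28 + 505 = 533, β' = 12 + 42 = 54.
Posterior mean = 533/54 = 533/54; prior mean = 28/12 = 7/3. Difference = 533/54 − 7/3 = 407/54.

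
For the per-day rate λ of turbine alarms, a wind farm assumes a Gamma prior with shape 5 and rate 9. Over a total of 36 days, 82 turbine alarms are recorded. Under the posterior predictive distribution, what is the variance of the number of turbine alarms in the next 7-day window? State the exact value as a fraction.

10556/675

Total count 82 over total exposure 36 days.
Gamma(α, β) with Poisson data over total exposure Σt gives posterior Gamma(α+Σx, β+Σt) = Gamma(87, 45).
The posterior predictive for a window of length T is Negative Binomial with variance T·α'·(β'+T)/β'² = 7·87·52/2025 = 10556/675.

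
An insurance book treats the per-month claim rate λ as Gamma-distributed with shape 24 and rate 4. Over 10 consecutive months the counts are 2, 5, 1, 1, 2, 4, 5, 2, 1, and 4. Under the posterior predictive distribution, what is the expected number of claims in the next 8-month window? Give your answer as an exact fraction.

204/7

Total count: 2 + 5 + 1 + 1 + 2 + 4 + 5 + 2 + 1 + 4 = 27.
Total exposure: 10 months.
Posterior: α' = 24 + 27 = 51, β' = 4 + 10 = 14.
Predictive mean over an 8-month window = T·E[λ|data] = 8·51/14 = 204/7.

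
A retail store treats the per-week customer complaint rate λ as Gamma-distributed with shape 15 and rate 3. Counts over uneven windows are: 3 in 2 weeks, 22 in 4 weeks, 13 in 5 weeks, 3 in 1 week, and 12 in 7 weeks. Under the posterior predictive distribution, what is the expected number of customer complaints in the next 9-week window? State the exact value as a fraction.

Total count: 3 + 22 + 13 + 3 + 12 = 53.
Total exposure: 2 + 4 + 5 + 1 + 7 = 19 weeks.
Gamma(α, β) with Poisson data over total exposure Σt gives posterior Gamma(α+Σx, β+Σt) = Gamma(68, 22).
Predictive mean over a 9-week window = T·E[λ|data] = 9·68/22 = 306/11.

306/11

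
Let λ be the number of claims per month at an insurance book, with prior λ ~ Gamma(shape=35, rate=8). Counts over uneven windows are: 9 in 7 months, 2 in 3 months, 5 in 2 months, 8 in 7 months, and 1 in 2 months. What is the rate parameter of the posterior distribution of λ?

29

Total count: 9 + 2 + 5 + 8 + 1 = 25.
Total exposure: 7 + 3 + 2 + 7 + 2 = 21 months.
Gamma(α, β) with Poisson data over total exposure Σt gives posterior Gamma(α+Σx, β+Σt) = Gamma(60, 29).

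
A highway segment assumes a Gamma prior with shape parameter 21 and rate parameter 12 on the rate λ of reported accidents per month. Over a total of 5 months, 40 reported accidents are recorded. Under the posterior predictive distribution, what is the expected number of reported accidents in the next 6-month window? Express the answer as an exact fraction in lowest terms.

Total count 40 over total exposure 5 months.
Posterior: α' = 21 + 40 = 61, β' = 12 + 5 = 17.
Predictive mean over a 6-month window = T·E[λ|data] = 6·61/17 = 366/17.

366/17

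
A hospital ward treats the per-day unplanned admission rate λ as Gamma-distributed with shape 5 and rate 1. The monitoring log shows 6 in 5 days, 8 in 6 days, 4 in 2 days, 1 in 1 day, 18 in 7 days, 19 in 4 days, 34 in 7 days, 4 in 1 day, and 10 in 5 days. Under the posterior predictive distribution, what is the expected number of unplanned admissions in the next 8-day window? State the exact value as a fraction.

872/39

Total count: 6 + 8 + 4 + 1 + 18 + 19 + 34 + 4 + 10 = 104.
Total exposure: 5 + 6 + 2 + 1 + 7 + 4 + 7 + 1 + 5 = 38 days.
By Gamma–Poisson conjugacy, the posterior is Gamma(α + Σx, β + Σt) = Gamma(5 + 104, 1 + 38) = Gamma(109, 39).
Predictive mean over an 8-day window = T·E[λ|data] = 8·109/39 = 872/39.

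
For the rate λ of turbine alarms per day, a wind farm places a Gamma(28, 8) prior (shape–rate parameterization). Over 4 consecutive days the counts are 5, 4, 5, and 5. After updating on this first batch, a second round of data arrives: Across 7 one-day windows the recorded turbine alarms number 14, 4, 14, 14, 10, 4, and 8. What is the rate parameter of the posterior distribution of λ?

19

Total count: 5 + 4 + 5 + 5 = 19.
Total exposure: 4 days.
After the first batch: Gamma(28 + 19, 8 + 4) = Gamma(47, 12).
Total count: 14 + 4 + 14 + 14 + 10 + 4 + 8 = 68.
Total exposure: 7 days.
After the second batch: Gamma(47 + 68, 12 + 7) = Gamma(115, 19).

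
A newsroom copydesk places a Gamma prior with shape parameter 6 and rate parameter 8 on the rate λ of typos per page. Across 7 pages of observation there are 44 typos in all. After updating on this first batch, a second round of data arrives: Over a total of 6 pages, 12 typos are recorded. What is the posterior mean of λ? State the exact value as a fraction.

Total count 44 over total exposure 7 pages.
After the first batch: Gamma(6 + 44, 8 + 7) = Gamma(50, 15).
Total count 12 over total exposure 6 pages.
After the second batch: Gamma(50 + 12, 15 + 6) = Gamma(62, 21).
Posterior mean = α'/β' = 62/21.

62/21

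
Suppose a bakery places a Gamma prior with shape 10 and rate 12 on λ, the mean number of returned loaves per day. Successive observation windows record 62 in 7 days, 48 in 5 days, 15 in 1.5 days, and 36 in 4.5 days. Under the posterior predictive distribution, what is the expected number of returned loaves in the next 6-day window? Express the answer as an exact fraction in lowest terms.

Total count: 62 + 48 + 15 + 36 = 161.
Total exposure: 7 + 5 + 1.5 + 4.5 = 18 days.
Conjugate update: add total count to the shape and total exposure to the rate, giving Gamma(171, 30).
Predictive mean over a 6-day window = T·E[λ|data] = 6·171/30 = 171/5.

171/5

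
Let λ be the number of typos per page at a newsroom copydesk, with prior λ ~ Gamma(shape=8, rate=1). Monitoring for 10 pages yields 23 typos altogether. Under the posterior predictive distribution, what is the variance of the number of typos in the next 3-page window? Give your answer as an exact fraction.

Total count 23 over total exposure 10 pages.
By Gamma–Poisson conjugacy, the posterior is Gamma(α + Σx, β + Σt) = Gamma(8 + 23, 1 + 10) = Gamma(31, 11).
The posterior predictive for a window of length T is Negative Binomial with variance T·α'·(β'+T)/β'² = 3·31·14/121 = 1302/121.

1302/121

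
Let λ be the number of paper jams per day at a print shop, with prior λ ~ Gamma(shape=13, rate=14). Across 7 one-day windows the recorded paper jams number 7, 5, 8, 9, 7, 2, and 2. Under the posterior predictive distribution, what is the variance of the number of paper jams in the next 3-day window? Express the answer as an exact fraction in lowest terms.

424/49

Total count: 7 + 5 + 8 + 9 + 7 + 2 + 2 = 40.
Total exposure: 7 days.
Posterior: α' = 13 + 40 = 53, β' = 14 + 7 = 21.
The posterior predictive for a window of length T is Negative Binomial with variance T·α'·(β'+T)/β'² = 3·53·24/441 = 424/49.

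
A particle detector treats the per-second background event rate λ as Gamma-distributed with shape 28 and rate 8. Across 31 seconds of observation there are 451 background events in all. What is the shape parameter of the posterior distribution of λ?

479

Total count 451 over total exposure 31 seconds.
Posterior: α' = 28 + 451 = 479, β' = 8 + 31 = 39.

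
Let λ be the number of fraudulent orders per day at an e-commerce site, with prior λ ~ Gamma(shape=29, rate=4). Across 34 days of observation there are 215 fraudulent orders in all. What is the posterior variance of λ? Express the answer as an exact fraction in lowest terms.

61/361

Total count 215 over total exposure 34 days.
The Gamma prior is conjugate for the Poisson rate, so λ | data ~ Gamma(29+215, 4+34) = Gamma(244, 38).
Posterior variance = α'/β'² = 244/1444 = 61/361.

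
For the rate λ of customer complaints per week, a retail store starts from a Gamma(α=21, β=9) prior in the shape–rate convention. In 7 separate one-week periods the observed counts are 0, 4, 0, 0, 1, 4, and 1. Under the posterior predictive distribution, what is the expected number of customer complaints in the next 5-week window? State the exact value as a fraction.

155/16

Total count: 0 + 4 + 0 + 0 + 1 + 4 + 1 = 10.
Total exposure: 7 weeks.
Conjugate update: add total count to the shape and total exposure to the rate, giving Gamma(31, 16).
Predictive mean over a 5-week window = T·E[λ|data] = 5·31/16 = 155/16.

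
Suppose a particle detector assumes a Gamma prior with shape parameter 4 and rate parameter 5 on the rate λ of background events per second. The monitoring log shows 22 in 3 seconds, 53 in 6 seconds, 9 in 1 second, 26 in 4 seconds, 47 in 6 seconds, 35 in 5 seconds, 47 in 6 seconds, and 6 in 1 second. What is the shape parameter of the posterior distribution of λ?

Total count: 22 + 53 + 9 + 26 + 47 + 35 + 47 + 6 = 245.
Total exposure: 3 + 6 + 1 + 4 + 6 + 5 + 6 + 1 = 32 seconds.
The Gamma prior is conjugate for the Poisson rate, so λ | data ~ Gamma(4+245, 5+32) = Gamma(249, 37).

249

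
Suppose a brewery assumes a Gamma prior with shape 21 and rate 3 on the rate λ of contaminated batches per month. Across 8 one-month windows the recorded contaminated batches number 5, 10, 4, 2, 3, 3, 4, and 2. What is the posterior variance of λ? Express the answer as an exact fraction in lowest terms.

54/121

Total count: 5 + 10 + 4 + 2 + 3 + 3 + 4 + 2 = 33.
Total exposure: 8 months.
By Gamma–Poisson conjugacy, the posterior is Gamma(α + Σx, β + Σt) = Gamma(21 + 33, 3 + 8) = Gamma(54, 11).
Posterior variance = α'/β'² = 54/121.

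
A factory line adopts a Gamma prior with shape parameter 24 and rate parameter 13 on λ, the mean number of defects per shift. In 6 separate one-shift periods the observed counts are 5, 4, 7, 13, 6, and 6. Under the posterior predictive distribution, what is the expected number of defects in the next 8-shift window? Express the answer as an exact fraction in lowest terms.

520/19

Total count: 5 + 4 + 7 + 13 + 6 + 6 = 41.
Total exposure: 6 shifts.
Posterior: α' = 24 + 41 = 65, β' = 13 + 6 = 19.
Predictive mean over an 8-shift window = T·E[λ|data] = 8·65/19 = 520/19.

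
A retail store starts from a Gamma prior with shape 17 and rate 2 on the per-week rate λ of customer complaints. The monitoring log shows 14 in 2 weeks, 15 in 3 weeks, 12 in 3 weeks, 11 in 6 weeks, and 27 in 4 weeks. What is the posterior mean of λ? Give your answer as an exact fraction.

Total count: 14 + 15 + 12 + 11 + 27 = 79.
Total exposure: 2 + 3 + 3 + 6 + 4 = 18 weeks.
The Gamma prior is conjugate for the Poisson rate, so λ | data ~ Gamma(17+79, 2+18) = Gamma(96, 20).
Posterior mean = α'/β' = 96/20 = 24/5.

24/5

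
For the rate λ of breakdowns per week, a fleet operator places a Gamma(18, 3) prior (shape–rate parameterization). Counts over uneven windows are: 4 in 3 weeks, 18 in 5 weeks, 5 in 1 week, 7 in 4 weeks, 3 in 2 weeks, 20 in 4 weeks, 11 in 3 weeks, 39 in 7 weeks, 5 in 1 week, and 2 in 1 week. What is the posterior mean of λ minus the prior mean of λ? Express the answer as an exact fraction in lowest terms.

-36/17

Total count: 4 + 18 + 5 + 7 + 3 + 20 + 11 + 39 + 5 + 2 = 114.
Total exposure: 3 + 5 + 1 + 4 + 2 + 4 + 3 + 7 + 1 + 1 = 31 weeks.
By Gamma–Poisson conjugacy, the posterior is Gamma(α + Σx, β + Σt) = Gamma(18 + 114, 3 + 31) = Gamma(132, 34).
Posterior mean = 132/34 = 66/17; prior mean = 18/3 = 6. Difference = 66/17 − 6 = -36/17.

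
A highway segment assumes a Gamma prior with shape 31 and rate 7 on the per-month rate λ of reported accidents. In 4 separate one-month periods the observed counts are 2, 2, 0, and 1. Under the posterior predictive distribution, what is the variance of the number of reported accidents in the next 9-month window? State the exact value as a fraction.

6480/121

Total count: 2 + 2 + 0 + 1 = 5.
Total exposure: 4 months.
The Gamma prior is conjugate for the Poisson rate, so λ | data ~ Gamma(31+5, 7+4) = Gamma(36, 11).
The posterior predictive for a window of length T is Negative Binomial with variance T·α'·(β'+T)/β'² = 9·36·20/121 = 6480/121.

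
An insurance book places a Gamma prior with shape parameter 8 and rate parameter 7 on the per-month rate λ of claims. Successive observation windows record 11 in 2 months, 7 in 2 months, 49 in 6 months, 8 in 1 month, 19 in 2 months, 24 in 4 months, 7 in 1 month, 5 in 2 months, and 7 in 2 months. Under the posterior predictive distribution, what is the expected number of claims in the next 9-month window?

Total count: 11 + 7 + 49 + 8 + 19 + 24 + 7 + 5 + 7 = 137.
Total exposure: 2 + 2 + 6 + 1 + 2 + 4 + 1 + 2 + 2 = 22 months.
The Gamma prior is conjugate for the Poisson rate, so λ | data ~ Gamma(8+137, 7+22) = Gamma(145, 29).
Predictive mean over a 9-month window = T·E[λ|data] = 9·145/29 = 45.

45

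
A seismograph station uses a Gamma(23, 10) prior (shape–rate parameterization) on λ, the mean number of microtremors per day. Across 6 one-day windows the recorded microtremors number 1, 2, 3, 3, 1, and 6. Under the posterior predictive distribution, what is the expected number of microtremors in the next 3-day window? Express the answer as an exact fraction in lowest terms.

117/16

Total count: 1 + 2 + 3 + 3 + 1 + 6 = 16.
Total exposure: 6 days.
By Gamma–Poisson conjugacy, the posterior is Gamma(α + Σx, β + Σt) = Gamma(23 + 16, 10 + 6) = Gamma(39, 16).
Predictive mean over a 3-day window = T·E[λ|data] = 3·39/16 = 117/16.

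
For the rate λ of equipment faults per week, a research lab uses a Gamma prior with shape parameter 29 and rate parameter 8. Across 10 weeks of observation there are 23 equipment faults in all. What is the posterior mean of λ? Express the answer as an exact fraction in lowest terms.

Total count 23 over total exposure 10 weeks.
Posterior: α' = 29 + 23 = 52, β' = 8 + 10 = 18.
Posterior mean = α'/β' = 52/18 = 26/9.

26/9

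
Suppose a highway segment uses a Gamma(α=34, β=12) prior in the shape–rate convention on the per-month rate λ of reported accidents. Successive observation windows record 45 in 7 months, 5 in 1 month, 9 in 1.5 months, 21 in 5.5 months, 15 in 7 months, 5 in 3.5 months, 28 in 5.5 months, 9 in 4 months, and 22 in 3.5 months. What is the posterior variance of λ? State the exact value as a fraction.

Total count: 45 + 5 + 9 + 21 + 15 + 5 + 28 + 9 + 22 = 159.
Total exposure: 7 + 1 + 1.5 + 5.5 + 7 + 3.5 + 5.5 + 4 + 3.5 = 38.5 months.
By Gamma–Poisson conjugacy, the posterior is Gamma(α + Σx, β + Σt) = Gamma(34 + 159, 12 + 38.5) = Gamma(193, 101/2).
Posterior variance = α'/β'² = 193/(10201/4) = 772/10201.

772/10201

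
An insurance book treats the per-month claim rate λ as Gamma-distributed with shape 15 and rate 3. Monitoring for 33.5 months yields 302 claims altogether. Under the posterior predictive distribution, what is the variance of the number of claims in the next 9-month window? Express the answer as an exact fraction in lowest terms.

Total count 302 over total exposure 33.5 months.
Posterior: α' = 15 + 302 = 317, β' = 3 + 33.5 = 73/2.
The posterior predictive for a window of length T is Negative Binomial with variance T·α'·(β'+T)/β'² = 9·317·(91/2)/(5329/4) = 519246/5329.

519246/5329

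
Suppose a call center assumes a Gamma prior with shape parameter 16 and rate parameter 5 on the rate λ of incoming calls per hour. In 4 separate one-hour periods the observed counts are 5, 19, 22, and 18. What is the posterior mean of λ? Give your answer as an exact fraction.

Total count: 5 + 19 + 22 + 18 = 64.
Total exposure: 4 hours.
The Gamma prior is conjugate for the Poisson rate, so λ | data ~ Gamma(16+64, 5+4) = Gamma(80, 9).
Posterior mean = α'/β' = 80/9.

80/9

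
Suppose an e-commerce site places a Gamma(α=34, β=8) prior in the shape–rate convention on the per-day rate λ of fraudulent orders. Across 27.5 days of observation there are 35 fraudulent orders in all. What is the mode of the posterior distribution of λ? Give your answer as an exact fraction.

Total count 35 over total exposure 27.5 days.
The Gamma prior is conjugate for the Poisson rate, so λ | data ~ Gamma(34+35, 8+27.5) = Gamma(69, 71/2).
Posterior mode = (α'−1)/β' = 68/(71/2) = 136/71.

136/71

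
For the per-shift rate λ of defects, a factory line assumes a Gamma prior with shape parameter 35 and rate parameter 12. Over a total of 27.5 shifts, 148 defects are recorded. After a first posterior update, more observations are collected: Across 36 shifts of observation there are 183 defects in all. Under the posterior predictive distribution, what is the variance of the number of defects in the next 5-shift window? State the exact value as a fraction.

Total count 148 over total exposure 27.5 shifts.
After the first batch: Gamma(35 + 148, 12 + 27.5) = Gamma(183, 79/2).
Total count 183 over total exposure 36 shifts.
After the second batch: Gamma(183 + 183, 79/2 + 36) = Gamma(366, 151/2).
The posterior predictive for a window of length T is Negative Binomial with variance T·α'·(β'+T)/β'² = 5·366·(161/2)/(22801/4) = 589260/22801.

589260/22801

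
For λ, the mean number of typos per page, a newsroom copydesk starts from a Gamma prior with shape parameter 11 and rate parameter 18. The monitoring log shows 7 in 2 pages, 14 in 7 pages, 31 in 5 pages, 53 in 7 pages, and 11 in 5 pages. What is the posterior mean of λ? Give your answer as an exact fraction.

Total count: 7 + 14 + 31 + 53 + 11 = 116.
Total exposure: 2 + 7 + 5 + 7 + 5 = 26 pages.
Posterior: α' = 11 + 116 = 127, β' = 18 + 26 = 44.
Posterior mean = α'/β' = 127/44.

127/44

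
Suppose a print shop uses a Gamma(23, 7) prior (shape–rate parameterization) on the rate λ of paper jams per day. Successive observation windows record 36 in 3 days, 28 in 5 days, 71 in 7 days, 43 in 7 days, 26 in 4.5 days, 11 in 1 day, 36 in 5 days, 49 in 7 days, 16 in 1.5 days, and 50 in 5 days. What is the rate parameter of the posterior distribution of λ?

Total count: 36 + 28 + 71 + 43 + 26 + 11 + 36 + 49 + 16 + 50 = 366.
Total exposure: 3 + 5 + 7 + 7 + 4.5 + 1 + 5 + 7 + 1.5 + 5 = 46 days.
Gamma(α, β) with Poisson data over total exposure Σt gives posterior Gamma(α+Σx, β+Σt) = Gamma(389, 53).

53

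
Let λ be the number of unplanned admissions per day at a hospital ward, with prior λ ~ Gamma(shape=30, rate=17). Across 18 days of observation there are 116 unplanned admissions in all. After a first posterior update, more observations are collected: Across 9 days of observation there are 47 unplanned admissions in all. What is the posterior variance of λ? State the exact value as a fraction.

Total count 116 over total exposure 18 days.
After the first batch: Gamma(30 + 116, 17 + 18) = Gamma(146, 35).
Total count 47 over total exposure 9 days.
After the second batch: Gamma(146 + 47, 35 + 9) = Gamma(193, 44).
Posterior variance = α'/β'² = 193/1936.

193/1936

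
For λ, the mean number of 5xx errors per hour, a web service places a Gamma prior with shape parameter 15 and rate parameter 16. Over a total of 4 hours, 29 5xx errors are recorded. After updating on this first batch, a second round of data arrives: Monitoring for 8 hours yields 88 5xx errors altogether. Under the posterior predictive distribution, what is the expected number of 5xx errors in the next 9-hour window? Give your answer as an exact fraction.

297/7

Total count 29 over total exposure 4 hours.
After the first batch: Gamma(15 + 29, 16 + 4) = Gamma(44, 20).
Total count 88 over total exposure 8 hours.
After the second batch: Gamma(44 + 88, 20 + 8) = Gamma(132, 28).
Predictive mean over a 9-hour window = T·E[λ|data] = 9·132/28 = 297/7.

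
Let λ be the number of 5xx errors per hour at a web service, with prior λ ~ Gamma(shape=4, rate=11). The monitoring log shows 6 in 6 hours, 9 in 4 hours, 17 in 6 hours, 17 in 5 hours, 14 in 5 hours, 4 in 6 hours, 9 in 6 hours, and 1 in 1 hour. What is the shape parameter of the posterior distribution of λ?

Total count: 6 + 9 + 17 + 17 + 14 + 4 + 9 + 1 = 77.
Total exposure: 6 + 4 + 6 + 5 + 5 + 6 + 6 + 1 = 39 hours.
By Gamma–Poisson conjugacy, the posterior is Gamma(α + Σx, β + Σt) = Gamma(4 + 77, 11 + 39) = Gamma(81, 50).

81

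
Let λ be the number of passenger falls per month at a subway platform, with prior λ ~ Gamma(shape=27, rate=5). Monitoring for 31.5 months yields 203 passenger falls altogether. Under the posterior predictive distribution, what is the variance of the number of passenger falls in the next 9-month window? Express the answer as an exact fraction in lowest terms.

Total count 203 over total exposure 31.5 months.
By Gamma–Poisson conjugacy, the posterior is Gamma(α + Σx, β + Σt) = Gamma(27 + 203, 5 + 31.5) = Gamma(230, 73/2).
The posterior predictive for a window of length T is Negative Binomial with variance T·α'·(β'+T)/β'² = 9·230·(91/2)/(5329/4) = 376740/5329.

376740/5329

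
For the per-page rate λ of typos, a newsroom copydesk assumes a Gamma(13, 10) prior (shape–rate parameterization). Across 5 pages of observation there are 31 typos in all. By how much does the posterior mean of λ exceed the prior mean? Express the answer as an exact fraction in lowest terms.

49/30

Total count 31 over total exposure 5 pages.
The Gamma prior is conjugate for the Poisson rate, so λ | data ~ Gamma(13+31, 10+5) = Gamma(44, 15).
Posterior mean = 44/15 = 44/15; prior mean = 13/10 = 13/10. Difference = 44/15 − 13/10 = 49/30.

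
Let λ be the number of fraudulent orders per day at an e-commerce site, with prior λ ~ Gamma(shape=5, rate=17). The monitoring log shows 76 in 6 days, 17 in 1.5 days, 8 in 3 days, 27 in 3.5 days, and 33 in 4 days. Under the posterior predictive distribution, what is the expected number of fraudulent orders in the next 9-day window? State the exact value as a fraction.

Total count: 76 + 17 + 8 + 27 + 33 = 161.
Total exposure: 6 + 1.5 + 3 + 3.5 + 4 = 18 days.
Posterior: α' = 5 + 161 = 166, β' = 17 + 18 = 35.
Predictive mean over a 9-day window = T·E[λ|data] = 9·166/35 = 1494/35.

1494/35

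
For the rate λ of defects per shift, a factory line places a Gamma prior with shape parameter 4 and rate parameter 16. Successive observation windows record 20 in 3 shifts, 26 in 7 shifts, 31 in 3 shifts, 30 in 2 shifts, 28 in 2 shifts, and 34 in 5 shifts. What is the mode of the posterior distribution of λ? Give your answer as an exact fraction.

Total count: 20 + 26 + 31 + 30 + 28 + 34 = 169.
Total exposure: 3 + 7 + 3 + 2 + 2 + 5 = 22 shifts.
Conjugate update: add total count to the shape and total exposure to the rate, giving Gamma(173, 38).
Posterior mode = (α'−1)/β' = 172/38 = 86/19.

86/19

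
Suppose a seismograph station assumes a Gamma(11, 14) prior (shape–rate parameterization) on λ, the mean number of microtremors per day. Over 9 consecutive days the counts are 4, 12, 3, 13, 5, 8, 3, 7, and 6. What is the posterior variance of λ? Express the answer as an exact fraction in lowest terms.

Total count: 4 + 12 + 3 + 13 + 5 + 8 + 3 + 7 + 6 = 61.
Total exposure: 9 days.
Posterior: α' = 11 + 61 = 72, β' = 14 + 9 = 23.
Posterior variance = α'/β'² = 72/529.

72/529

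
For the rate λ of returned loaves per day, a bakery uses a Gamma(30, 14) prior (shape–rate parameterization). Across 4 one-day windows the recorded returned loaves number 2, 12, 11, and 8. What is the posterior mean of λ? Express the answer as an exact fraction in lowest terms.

Total count: 2 + 12 + 11 + 8 = 33.
Total exposure: 4 days.
Posterior: α' = 30 + 33 = 63, β' = 14 + 4 = 18.
Posterior mean = α'/β' = 63/18 = 7/2.

7/2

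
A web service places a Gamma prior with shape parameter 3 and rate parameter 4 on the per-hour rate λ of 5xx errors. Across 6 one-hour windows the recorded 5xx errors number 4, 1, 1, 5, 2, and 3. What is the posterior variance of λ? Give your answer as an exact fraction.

19/100

Total count: 4 + 1 + 1 + 5 + 2 + 3 = 16.
Total exposure: 6 hours.
The Gamma prior is conjugate for the Poisson rate, so λ | data ~ Gamma(3+16, 4+6) = Gamma(19, 10).
Posterior variance = α'/β'² = 19/100.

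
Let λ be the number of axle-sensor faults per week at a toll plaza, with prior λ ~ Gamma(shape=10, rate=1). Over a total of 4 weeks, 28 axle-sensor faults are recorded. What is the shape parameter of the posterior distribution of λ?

38

Total count 28 over total exposure 4 weeks.
Posterior: α' = 10 + 28 = 38, β' = 1 + 4 = 5.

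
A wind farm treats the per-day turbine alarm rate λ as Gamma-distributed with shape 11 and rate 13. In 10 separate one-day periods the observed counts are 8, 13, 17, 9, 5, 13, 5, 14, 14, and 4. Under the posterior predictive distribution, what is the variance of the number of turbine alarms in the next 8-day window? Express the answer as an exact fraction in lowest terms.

Total count: 8 + 13 + 17 + 9 + 5 + 13 + 5 + 14 + 14 + 4 = 102.
Total exposure: 10 days.
Posterior: α' = 11 + 102 = 113, β' = 13 + 10 = 23.
The posterior predictive for a window of length T is Negative Binomial with variance T·α'·(β'+T)/β'² = 8·113·31/529 = 28024/529.

28024/529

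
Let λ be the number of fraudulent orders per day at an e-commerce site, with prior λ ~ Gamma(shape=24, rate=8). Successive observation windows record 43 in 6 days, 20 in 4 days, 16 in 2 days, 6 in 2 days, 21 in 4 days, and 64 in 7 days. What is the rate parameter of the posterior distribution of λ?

33

Total count: 43 + 20 + 16 + 6 + 21 + 64 = 170.
Total exposure: 6 + 4 + 2 + 2 + 4 + 7 = 25 days.
Gamma(α, β) with Poisson data over total exposure Σt gives posterior Gamma(α+Σx, β+Σt) = Gamma(194, 33).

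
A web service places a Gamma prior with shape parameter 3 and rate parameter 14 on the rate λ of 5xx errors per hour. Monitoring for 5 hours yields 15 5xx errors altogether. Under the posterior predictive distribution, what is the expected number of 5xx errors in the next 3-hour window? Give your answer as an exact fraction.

54/19

Total count 15 over total exposure 5 hours.
By Gamma–Poisson conjugacy, the posterior is Gamma(α + Σx, β + Σt) = Gamma(3 + 15, 14 + 5) = Gamma(18, 19).
Predictive mean over a 3-hour window = T·E[λ|data] = 3·18/19 = 54/19.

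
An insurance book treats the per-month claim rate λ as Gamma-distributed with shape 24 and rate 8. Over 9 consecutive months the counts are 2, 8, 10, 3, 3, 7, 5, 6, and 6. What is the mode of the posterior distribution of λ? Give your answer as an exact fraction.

Total count: 2 + 8 + 10 + 3 + 3 + 7 + 5 + 6 + 6 = 50.
Total exposure: 9 months.
Posterior: α' = 24 + 50 = 74, β' = 8 + 9 = 17.
Posterior mode = (α'−1)/β' = 73/17.

73/17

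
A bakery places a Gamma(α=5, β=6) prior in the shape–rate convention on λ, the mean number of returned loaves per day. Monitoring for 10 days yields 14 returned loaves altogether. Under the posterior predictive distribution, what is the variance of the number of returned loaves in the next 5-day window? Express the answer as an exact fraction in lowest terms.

Total count 14 over total exposure 10 days.
By Gamma–Poisson conjugacy, the posterior is Gamma(α + Σx, β + Σt) = Gamma(5 + 14, 6 + 10) = Gamma(19, 16).
The posterior predictive for a window of length T is Negative Binomial with variance T·α'·(β'+T)/β'² = 5·19·21/256 = 1995/256.

1995/256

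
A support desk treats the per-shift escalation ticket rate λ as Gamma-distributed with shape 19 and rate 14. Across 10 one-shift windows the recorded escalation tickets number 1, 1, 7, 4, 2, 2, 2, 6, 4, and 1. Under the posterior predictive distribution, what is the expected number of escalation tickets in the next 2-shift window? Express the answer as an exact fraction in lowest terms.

Total count: 1 + 1 + 7 + 4 + 2 + 2 + 2 + 6 + 4 + 1 = 30.
Total exposure: 10 shifts.
Gamma(α, β) with Poisson data over total exposure Σt gives posterior Gamma(α+Σx, β+Σt) = Gamma(49, 24).
Predictive mean over a 2-shift window = T·E[λ|data] = 2·49/24 = 49/12.

49/12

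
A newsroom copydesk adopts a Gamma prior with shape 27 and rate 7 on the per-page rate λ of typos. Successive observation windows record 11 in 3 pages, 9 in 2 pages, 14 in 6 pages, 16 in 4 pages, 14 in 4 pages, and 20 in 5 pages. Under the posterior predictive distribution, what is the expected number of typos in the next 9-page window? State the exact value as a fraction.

Total count: 11 + 9 + 14 + 16 + 14 + 20 = 84.
Total exposure: 3 + 2 + 6 + 4 + 4 + 5 = 24 pages.
Conjugate update: add total count to the shape and total exposure to the rate, giving Gamma(111, 31).
Predictive mean over a 9-page window = T·E[λ|data] = 9·111/31 = 999/31.

999/31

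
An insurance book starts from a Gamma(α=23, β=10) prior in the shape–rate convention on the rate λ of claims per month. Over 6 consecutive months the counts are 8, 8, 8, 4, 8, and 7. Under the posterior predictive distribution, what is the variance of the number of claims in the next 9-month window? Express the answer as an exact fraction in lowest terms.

Total count: 8 + 8 + 8 + 4 + 8 + 7 = 43.
Total exposure: 6 months.
Conjugate update: add total count to the shape and total exposure to the rate, giving Gamma(66, 16).
The posterior predictive for a window of length T is Negative Binomial with variance T·α'·(β'+T)/β'² = 9·66·25/256 = 7425/128.

7425/128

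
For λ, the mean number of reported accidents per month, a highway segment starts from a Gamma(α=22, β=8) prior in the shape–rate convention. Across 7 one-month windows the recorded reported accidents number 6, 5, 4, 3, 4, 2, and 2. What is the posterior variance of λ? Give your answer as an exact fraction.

16/75

Total count: 6 + 5 + 4 + 3 + 4 + 2 + 2 = 26.
Total exposure: 7 months.
Conjugate update: add total count to the shape and total exposure to the rate, giving Gamma(48, 15).
Posterior variance = α'/β'² = 48/225 = 16/75.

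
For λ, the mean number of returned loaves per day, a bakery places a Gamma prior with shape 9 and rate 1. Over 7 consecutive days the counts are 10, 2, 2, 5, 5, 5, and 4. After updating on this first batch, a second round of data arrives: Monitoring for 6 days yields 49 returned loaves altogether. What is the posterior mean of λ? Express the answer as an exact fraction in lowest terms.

Total count: 10 + 2 + 2 + 5 + 5 + 5 + 4 = 33.
Total exposure: 7 days.
After the first batch: Gamma(9 + 33, 1 + 7) = Gamma(42, 8).
Total count 49 over total exposure 6 days.
After the second batch: Gamma(42 + 49, 8 + 6) = Gamma(91, 14).
Posterior mean = α'/β' = 91/14 = 13/2.

13/2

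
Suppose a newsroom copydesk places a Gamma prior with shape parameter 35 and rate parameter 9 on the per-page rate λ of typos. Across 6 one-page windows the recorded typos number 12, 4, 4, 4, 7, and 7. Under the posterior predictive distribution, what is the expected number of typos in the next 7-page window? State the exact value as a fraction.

Total count: 12 + 4 + 4 + 4 + 7 + 7 = 38.
Total exposure: 6 pages.
The Gamma prior is conjugate for the Poisson rate, so λ | data ~ Gamma(35+38, 9+6) = Gamma(73, 15).
Predictive mean over a 7-page window = T·E[λ|data] = 7·73/15 = 511/15.

511/15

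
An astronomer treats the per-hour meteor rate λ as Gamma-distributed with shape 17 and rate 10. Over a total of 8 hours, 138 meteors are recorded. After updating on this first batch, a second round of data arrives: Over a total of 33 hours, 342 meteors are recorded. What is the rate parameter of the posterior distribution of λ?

Total count 138 over total exposure 8 hours.
After the first batch: Gamma(17 + 138, 10 + 8) = Gamma(155, 18).
Total count 342 over total exposure 33 hours.
After the second batch: Gamma(155 + 342, 18 + 33) = Gamma(497, 51).

51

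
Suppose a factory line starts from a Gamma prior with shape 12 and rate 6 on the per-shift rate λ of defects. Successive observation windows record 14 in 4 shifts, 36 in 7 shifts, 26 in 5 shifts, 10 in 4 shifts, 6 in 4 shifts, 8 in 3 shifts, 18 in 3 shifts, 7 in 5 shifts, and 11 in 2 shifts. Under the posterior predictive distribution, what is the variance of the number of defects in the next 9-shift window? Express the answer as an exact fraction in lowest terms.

69264/1849

Total count: 14 + 36 + 26 + 10 + 6 + 8 + 18 + 7 + 11 = 136.
Total exposure: 4 + 7 + 5 + 4 + 4 + 3 + 3 + 5 + 2 = 37 shifts.
Conjugate update: add total count to the shape and total exposure to the rate, giving Gamma(148, 43).
The posterior predictive for a window of length T is Negative Binomial with variance T·α'·(β'+T)/β'² = 9·148·52/1849 = 69264/1849.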